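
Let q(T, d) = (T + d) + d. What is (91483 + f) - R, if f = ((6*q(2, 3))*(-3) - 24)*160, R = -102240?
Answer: 166843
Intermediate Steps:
q(T, d) = T + 2*d
f = -26880 (f = ((6*(2 + 2*3))*(-3) - 24)*160 = ((6*(2 + 6))*(-3) - 24)*160 = ((6*8)*(-3) - 24)*160 = (48*(-3) - 24)*160 = (-144 - 24)*160 = -168*160 = -26880)
(91483 + f) - R = (91483 - 26880) - 1*(-102240) = 64603 + 102240 = 166843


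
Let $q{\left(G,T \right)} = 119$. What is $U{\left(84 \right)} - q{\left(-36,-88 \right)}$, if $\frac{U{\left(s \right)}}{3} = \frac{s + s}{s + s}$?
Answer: $-116$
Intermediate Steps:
$U{\left(s \right)} = 3$ ($U{\left(s \right)} = 3 \frac{s + s}{s + s} = 3 \frac{2 s}{2 s} = 3 \cdot 2 s \frac{1}{2 s} = 3 \cdot 1 = 3$)
$U{\left(84 \right)} - q{\left(-36,-88 \right)} = 3 - 119 = -116$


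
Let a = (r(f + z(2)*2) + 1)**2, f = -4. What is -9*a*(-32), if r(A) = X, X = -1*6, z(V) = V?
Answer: 7200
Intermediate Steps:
X = -6
r(A) = -6
a = 25 (a = (-6 + 1)**2 = (-5)**2 = 25)
-9*a*(-32) = -9*25*(-32) = -225*(-32) = 7200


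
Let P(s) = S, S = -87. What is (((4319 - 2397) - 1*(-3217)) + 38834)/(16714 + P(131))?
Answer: 43973/16627 ≈ 2.6447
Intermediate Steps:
P(s) = -87
(((4319 - 2397) - 1*(-3217)) + 38834)/(16714 + P(131)) = (((4319 - 2397) - 1*(-3217)) + 38834)/(16714 - 87) = ((1922 + 3217) + 38834)/16627 = (5139 + 38834)*(1/16627) = 43973*(1/16627) = 43973/16627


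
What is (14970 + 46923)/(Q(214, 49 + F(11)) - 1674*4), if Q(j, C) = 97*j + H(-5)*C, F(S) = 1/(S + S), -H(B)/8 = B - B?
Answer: 61893/14062 ≈ 4.4014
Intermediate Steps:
H(B) = 0 (H(B) = -8*(B - B) = -8*0 = 0)
F(S) = 1/(2*S)
Q(j, C) = 97*j (Q(j, C) = 97*j + 0*C = 97*j + 0 = 97*j)
(14970 + 46923)/(Q(214, 49 + F(11)) - 1674*4) = (14970 + 46923)/(97*214 - 1674*4) = 61893/(20758 - 6696) = 61893/14062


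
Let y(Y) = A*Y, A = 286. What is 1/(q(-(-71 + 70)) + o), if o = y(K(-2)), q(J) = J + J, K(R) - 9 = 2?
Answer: 1/3148 ≈ 0.00031766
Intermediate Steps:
K(R) = 11 (K(R) = 9 + 2 = 11)
q(J) = 2*J
y(Y) = 286*Y
o = 3146 (o = 286*11 = 3146)
1/(q(-(-71 + 70)) + o) = 1/(2*(-(-71 + 70)) + 3146) = 1/(2*(-1*(-1)) + 3146) = 1/(2*1 + 3146) = 1/(2 + 3146) = 1/3148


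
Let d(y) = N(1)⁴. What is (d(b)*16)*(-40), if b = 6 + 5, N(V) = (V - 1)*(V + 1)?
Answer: 0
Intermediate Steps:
N(V) = (1 + V)*(-1 + V) (N(V) = (-1 + V)*(1 + V) = (1 + V)*(-1 + V))
b = 11
d(y) = 0 (d(y) = (-1 + 1²)⁴ = (-1 + 1)⁴ = 0⁴ = 0)
(d(b)*16)*(-40) = (0*16)*(-40) = 0*(-40) = 0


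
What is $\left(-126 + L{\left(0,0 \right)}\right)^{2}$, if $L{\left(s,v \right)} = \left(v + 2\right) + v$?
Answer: $15376$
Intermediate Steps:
$L{\left(s,v \right)} = 2 + 2 v$ ($L{\left(s,v \right)} = \left(2 + v\right) + v = 2 + 2 v$)
$\left(-126 + L{\left(0,0 \right)}\right)^{2} = \left(-126 + \left(2 + 2 \cdot 0\right)\right)^{2} = \left(-126 + \left(2 + 0\right)\right)^{2} = \left(-126 + 2\right)^{2} = \left(-124\right)^{2} = 15376$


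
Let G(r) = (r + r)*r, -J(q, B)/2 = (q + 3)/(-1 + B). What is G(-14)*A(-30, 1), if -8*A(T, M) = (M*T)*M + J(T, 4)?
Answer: 588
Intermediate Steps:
J(q, B) = -2*(3 + q)/(-1 + B) (J(q, B) = -2*(q + 3)/(-1 + B) = -2*(3 + q)/(-1 + B))
G(r) = 2*r² (G(r) = (2*r)*r = 2*r²)
A(T, M) = ¼ + T/12 - T*M²/8 (A(T, M) = -((M*T)*M + 2*(-3 - T)/(-1 + 4))/8 = -(T*M² + 2*(-3 - T)/3)/8 = -(T*M² + 2*(⅓)*(-3 - T))/8 = -(T*M² + (-2 - 2*T/3))/8 = -(-2 - 2*T/3 + T*M²)/8 = ¼ + T/12 - T*M²/8)
G(-14)*A(-30, 1) = (2*(-14)²)*(¼ + (1/12)*(-30) - ⅛*(-30)*1²) = (2*196)*(¼ - 5/2 - ⅛*(-30)*1) = 392*(¼ - 5/2 + 15/4) = 392*(3/2) = 588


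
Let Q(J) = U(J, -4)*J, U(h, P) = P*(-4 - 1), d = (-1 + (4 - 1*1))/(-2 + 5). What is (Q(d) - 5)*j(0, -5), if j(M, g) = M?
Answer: 0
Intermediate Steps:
d = 2/3 (d = (-1 + (4 - 1))/3 = (-1 + 3)*(1/3) = 2*(1/3) = 2/3 ≈ 0.66667)
U(h, P) = -5*P (U(h, P) = P*(-5) = -5*P)
Q(J) = 20*J (Q(J) = (-5*(-4))*J = 20*J)
(Q(d) - 5)*j(0, -5) = (20*(2/3) - 5)*0 = (40/3 - 5)*0 = (25/3)*0 = 0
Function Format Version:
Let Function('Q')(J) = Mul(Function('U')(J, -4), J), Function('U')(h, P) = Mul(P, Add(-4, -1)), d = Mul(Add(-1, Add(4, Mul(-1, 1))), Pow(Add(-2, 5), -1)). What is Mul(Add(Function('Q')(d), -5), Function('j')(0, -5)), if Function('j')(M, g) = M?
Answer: 0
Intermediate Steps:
d = Rational(2, 3) (d = Mul(Add(-1, Add(4, -1)), Pow(3, -1)) = Mul(Add(-1, 3), Rational(1, 3)) = Mul(2, Rational(1, 3)) = Rational(2, 3) ≈ 0.66667)
Function('U')(h, P) = Mul(-5, P) (Function('U')(h, P) = Mul(P, -5) = Mul(-5, P))
Function('Q')(J) = Mul(20, J) (Function('Q')(J) = Mul(Mul(-5, -4), J) = Mul(20, J))
Mul(Add(Function('Q')(d), -5), Function('j')(0, -5)) = Mul(Add(Mul(20, Rational(2, 3)), -5), 0) = Mul(Add(Rational(40, 3), -5), 0) = Mul(Rational(25, 3), 0) = 0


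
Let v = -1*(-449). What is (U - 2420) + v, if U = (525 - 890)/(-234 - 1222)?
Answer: -2869411/1456 ≈ -1970.8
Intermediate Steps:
v = 449
U = 365/1456 (U = -365/(-1456) = -365*(-1/1456) = 365/1456 ≈ 0.25069)
(U - 2420) + v = (365/1456 - 2420) + 449 = -3523155/1456 + 449 = -2869411/1456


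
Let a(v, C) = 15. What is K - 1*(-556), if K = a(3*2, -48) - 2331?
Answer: -1760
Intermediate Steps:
K = -2316 (K = 15 - 2331 = -2316)
K - 1*(-556) = -2316 - 1*(-556) = -2316 + 556 = -1760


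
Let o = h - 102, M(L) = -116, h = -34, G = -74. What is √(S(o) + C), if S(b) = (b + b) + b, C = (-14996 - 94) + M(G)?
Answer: I*√15614 ≈ 124.96*I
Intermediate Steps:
C = -15206 (C = (-14996 - 94) - 116 = -15090 - 116 = -15206)
o = -136 (o = -34 - 102 = -136)
S(b) = 3*b (S(b) = 2*b + b = 3*b)
√(S(o) + C) = √(3*(-136) - 15206) = √(-408 - 15206) = √(-15614) = I*√15614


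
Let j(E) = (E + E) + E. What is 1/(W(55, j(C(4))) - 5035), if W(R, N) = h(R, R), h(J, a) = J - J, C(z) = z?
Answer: -1/5035 ≈ -0.00019861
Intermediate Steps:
j(E) = 3*E (j(E) = 2*E + E = 3*E)
h(J, a) = 0
W(R, N) = 0
1/(W(55, j(C(4))) - 5035) = 1/(0 - 5035) = 1/(-5035) = -1/5035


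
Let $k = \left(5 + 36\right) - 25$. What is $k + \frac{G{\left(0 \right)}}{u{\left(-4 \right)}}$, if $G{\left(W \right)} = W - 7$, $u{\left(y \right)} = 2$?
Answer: $\frac{25}{2} \approx 12.5$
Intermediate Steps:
$G{\left(W \right)} = -7 + W$ ($G{\left(W \right)} = W - 7 = -7 + W$)
$k = 16$ ($k = 41 - 25 = 16$)
$k + \frac{G{\left(0 \right)}}{u{\left(-4 \right)}} = 16 + \frac{-7 + 0}{2} = 16 + \frac{1}{2} \left(-7\right) = 16 - \frac{7}{2} = \frac{25}{2}$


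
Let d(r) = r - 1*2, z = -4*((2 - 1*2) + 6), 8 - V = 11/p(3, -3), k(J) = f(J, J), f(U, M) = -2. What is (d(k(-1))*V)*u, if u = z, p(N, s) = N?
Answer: 416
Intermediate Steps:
k(J) = -2
V = 13/3 (V = 8 - 11/3 = 13/3 ≈ 4.3333)
z = -24 (z = -4*((2 - 2) + 6) = -4*(0 + 6) = -4*6 = -24)
d(r) = -2 + r (d(r) = r - 2 = -2 + r)
u = -24
(d(k(-1))*V)*u = ((-2 - 2)*(13/3))*(-24) = -4*13/3*(-24) = -52/3*(-24) = 416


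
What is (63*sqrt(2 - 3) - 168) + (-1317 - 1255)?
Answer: -2740 + 63*I ≈ -2740.0 + 63.0*I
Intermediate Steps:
(63*sqrt(2 - 3) - 168) + (-1317 - 1255) = (63*sqrt(-1) - 168) - 2572 = (63*I - 168) - 2572 = (-168 + 63*I) - 2572 = -2740 + 63*I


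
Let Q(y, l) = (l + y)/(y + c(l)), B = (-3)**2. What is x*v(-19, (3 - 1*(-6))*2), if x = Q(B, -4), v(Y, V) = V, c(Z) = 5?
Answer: 45/7 ≈ 6.4286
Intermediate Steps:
B = 9
Q(y, l) = (l + y)/(5 + y) (Q(y, l) = (l + y)/(y + 5) = (l + y)/(5 + y))
x = 5/14 (x = (-4 + 9)/(5 + 9) = 5/14 ≈ 0.35714)
x*v(-19, (3 - 1*(-6))*2) = 5*((3 - 1*(-6))*2)/14 = 5*((3 + 6)*2)/14 = 5*(9*2)/14 = (5/14)*18 = 45/7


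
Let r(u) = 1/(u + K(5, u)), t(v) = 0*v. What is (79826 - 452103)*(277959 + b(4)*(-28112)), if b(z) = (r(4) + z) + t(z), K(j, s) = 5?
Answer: -544077995899/9 ≈ -6.0453e+10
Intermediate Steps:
t(v) = 0
r(u) = 1/(5 + u) (r(u) = 1/(u + 5) = 1/(5 + u))
b(z) = ⅑ + z (b(z) = (1/(5 + 4) + z) + 0 = (1/9 + z) + 0 = (⅑ + z) + 0 = ⅑ + z)
(79826 - 452103)*(277959 + b(4)*(-28112)) = (79826 - 452103)*(277959 + (⅑ + 4)*(-28112)) = -372277*(277959 + (37/9)*(-28112)) = -372277*(277959 - 1040144/9) = -372277*1461487/9 = -544077995899/9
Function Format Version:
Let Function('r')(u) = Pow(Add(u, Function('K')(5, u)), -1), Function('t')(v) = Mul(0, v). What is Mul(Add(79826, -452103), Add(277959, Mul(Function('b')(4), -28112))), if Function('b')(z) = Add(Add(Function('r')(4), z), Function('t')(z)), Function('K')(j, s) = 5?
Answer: Rational(-544077995899, 9) ≈ -6.0453e+10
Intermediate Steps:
Function('t')(v) = 0
Function('r')(u) = Pow(Add(5, u), -1) (Function('r')(u) = Pow(Add(u, 5), -1) = Pow(Add(5, u), -1))
Function('b')(z) = Add(Rational(1, 9), z) (Function('b')(z) = Add(Add(Pow(Add(5, 4), -1), z), 0) = Add(Add(Pow(9, -1), z), 0) = Add(Add(Rational(1, 9), z), 0) = Add(Rational(1, 9), z))
Mul(Add(79826, -452103), Add(277959, Mul(Function('b')(4), -28112))) = Mul(Add(79826, -452103), Add(277959, Mul(Add(Rational(1, 9), 4), -28112))) = Mul(-372277, Add(277959, Mul(Rational(37, 9), -28112))) = Mul(-372277, Add(277959, Rational(-1040144, 9))) = Mul(-372277, Rational(1461487, 9)) = Rational(-544077995899, 9)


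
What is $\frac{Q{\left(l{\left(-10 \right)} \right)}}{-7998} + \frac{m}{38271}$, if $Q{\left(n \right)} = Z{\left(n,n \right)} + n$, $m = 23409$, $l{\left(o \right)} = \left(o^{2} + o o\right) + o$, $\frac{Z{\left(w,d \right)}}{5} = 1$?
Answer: $\frac{19973593}{34010162} \approx 0.58728$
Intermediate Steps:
$Z{\left(w,d \right)} = 5$ ($Z{\left(w,d \right)} = 5 \cdot 1 = 5$)
$l{\left(o \right)} = o + 2 o^{2}$ ($l{\left(o \right)} = \left(o^{2} + o^{2}\right) + o = 2 o^{2} + o = o + 2 o^{2}$)
$Q{\left(n \right)} = 5 + n$
$\frac{Q{\left(l{\left(-10 \right)} \right)}}{-7998} + \frac{m}{38271} = \frac{5 - 10 \left(1 + 2 \left(-10\right)\right)}{-7998} + \frac{23409}{38271} = \left(5 - 10 \left(1 - 20\right)\right) \left(- \frac{1}{7998}\right) + 23409 \cdot \frac{1}{38271} = \left(5 - -190\right) \left(- \frac{1}{7998}\right) + \frac{7803}{12757} = \left(5 + 190\right) \left(- \frac{1}{7998}\right) + \frac{7803}{12757} = 195 \left(- \frac{1}{7998}\right) + \frac{7803}{12757} = - \frac{65}{2666} + \frac{7803}{12757} = \frac{19973593}{34010162}$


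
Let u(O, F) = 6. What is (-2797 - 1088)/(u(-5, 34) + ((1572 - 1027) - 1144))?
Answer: 3885/593 ≈ 6.5514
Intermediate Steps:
(-2797 - 1088)/(u(-5, 34) + ((1572 - 1027) - 1144)) = (-2797 - 1088)/(6 + ((1572 - 1027) - 1144)) = -3885/(6 + (545 - 1144)) = -3885/(6 - 599) = -3885/(-593) = -3885*(-1/593) = 3885/593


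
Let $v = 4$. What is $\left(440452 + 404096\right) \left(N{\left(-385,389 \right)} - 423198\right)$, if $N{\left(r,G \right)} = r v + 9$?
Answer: $-358704027492$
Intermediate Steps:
$N{\left(r,G \right)} = 9 + 4 r$ ($N{\left(r,G \right)} = r 4 + 9 = 4 r + 9 = 9 + 4 r$)
$\left(440452 + 404096\right) \left(N{\left(-385,389 \right)} - 423198\right) = \left(440452 + 404096\right) \left(\left(9 + 4 \left(-385\right)\right) - 423198\right) = 844548 \left(\left(9 - 1540\right) - 423198\right) = 844548 \left(-1531 - 423198\right) = 844548 \left(-424729\right) = -358704027492$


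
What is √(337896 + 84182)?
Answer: √422078 ≈ 649.68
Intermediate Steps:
√(337896 + 84182) = √422078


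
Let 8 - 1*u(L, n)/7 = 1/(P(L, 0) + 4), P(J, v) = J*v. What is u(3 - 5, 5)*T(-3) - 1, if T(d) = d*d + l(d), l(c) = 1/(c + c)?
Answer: 11477/24 ≈ 478.21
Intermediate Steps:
l(c) = 1/(2*c)
T(d) = d**2 + 1/(2*d) (T(d) = d*d + 1/(2*d) = d**2 + 1/(2*d))
u(L, n) = 217/4 (u(L, n) = 56 - 7/(L*0 + 4) = 56 - 7/(0 + 4) = 56 - 7/4 = 217/4)
u(3 - 5, 5)*T(-3) - 1 = 217*((1/2 + (-3)**3)/(-3))/4 - 1 = 217*(-(1/2 - 27)/3)/4 - 1 = 217*(-1/3*(-53/2))/4 - 1 = (217/4)*(53/6) - 1 = 11501/24 - 1 = 11477/24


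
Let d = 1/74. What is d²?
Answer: 1/5476 ≈ 0.00018262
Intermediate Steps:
d = 1/74 ≈ 0.013514
d² = (1/74)² = 1/5476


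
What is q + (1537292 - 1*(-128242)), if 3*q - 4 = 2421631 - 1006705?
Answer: 6411532/3 ≈ 2.1372e+6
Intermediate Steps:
q = 1414930/3 (q = 4/3 + (2421631 - 1006705)/3 = 4/3 + (1/3)*1414926 = 4/3 + 471642 = 1414930/3 ≈ 4.7164e+5)
q + (1537292 - 1*(-128242)) = 1414930/3 + (1537292 - 1*(-128242)) = 1414930/3 + (1537292 + 128242) = 1414930/3 + 1665534 = 6411532/3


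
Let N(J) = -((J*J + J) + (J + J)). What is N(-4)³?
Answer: -64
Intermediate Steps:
N(J) = -J² - 3*J (N(J) = -((J² + J) + 2*J) = -((J + J²) + 2*J) = -(J² + 3*J) = -J² - 3*J)
N(-4)³ = (-1*(-4)*(3 - 4))³ = (-1*(-4)*(-1))³ = (-4)³ = -64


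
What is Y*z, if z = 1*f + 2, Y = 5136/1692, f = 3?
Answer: 2140/141 ≈ 15.177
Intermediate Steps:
Y = 428/141 (Y = 5136*(1/1692) = 428/141 ≈ 3.0355)
z = 5 (z = 1*3 + 2 = 3 + 2 = 5)
Y*z = (428/141)*5 = 2140/141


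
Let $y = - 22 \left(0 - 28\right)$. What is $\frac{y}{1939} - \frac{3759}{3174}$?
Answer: $- \frac{253977}{293066} \approx -0.86662$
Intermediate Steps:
$y = 616$ ($y = \left(-22\right) \left(-28\right) = 616$)
$\frac{y}{1939} - \frac{3759}{3174} = \frac{616}{1939} - \frac{3759}{3174} = 616 \cdot \frac{1}{1939} - \frac{1253}{1058} = \frac{88}{277} - \frac{1253}{1058} = - \frac{253977}{293066}$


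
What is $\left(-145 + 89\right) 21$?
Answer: $-1176$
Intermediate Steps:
$\left(-145 + 89\right) 21 = \left(-56\right) 21 = -1176$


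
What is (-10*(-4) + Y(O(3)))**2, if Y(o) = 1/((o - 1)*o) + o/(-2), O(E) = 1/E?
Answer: 11236/9 ≈ 1248.4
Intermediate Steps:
Y(o) = -o/2 + 1/(o*(-1 + o)) (Y(o) = 1/((-1 + o)*o) + o*(-1/2) = 1/(o*(-1 + o)) - o/2 = -o/2 + 1/(o*(-1 + o)))
(-10*(-4) + Y(O(3)))**2 = (-10*(-4) + (2 + (1/3)**2 - (1/3)**3)/(2*(1/3)*(-1 + 1/3)))**2 = (40 + (2 + (1/3)**2 - (1/3)**3)/(2*(1/3)*(-1 + 1/3)))**2 = (40 + (1/2)*3*(2 + 1/9 - 1*1/27)/(-2/3))**2 = (40 + (1/2)*3*(-3/2)*(2 + 1/9 - 1/27))**2 = (40 + (1/2)*3*(-3/2)*(56/27))**2 = (40 - 14/3)**2 = (106/3)**2 = 11236/9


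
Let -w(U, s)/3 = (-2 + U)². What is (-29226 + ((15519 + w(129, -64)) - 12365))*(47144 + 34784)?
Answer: -6100276952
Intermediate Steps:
w(U, s) = -3*(-2 + U)²
(-29226 + ((15519 + w(129, -64)) - 12365))*(47144 + 34784) = (-29226 + ((15519 - 3*(-2 + 129)²) - 12365))*(47144 + 34784) = (-29226 + ((15519 - 3*127²) - 12365))*81928 = (-29226 + ((15519 - 3*16129) - 12365))*81928 = (-29226 + ((15519 - 48387) - 12365))*81928 = (-29226 + (-32868 - 12365))*81928 = (-29226 - 45233)*81928 = -74459*81928 = -6100276952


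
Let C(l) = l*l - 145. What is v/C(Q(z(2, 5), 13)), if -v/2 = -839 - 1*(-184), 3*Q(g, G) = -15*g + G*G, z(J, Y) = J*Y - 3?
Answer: 11790/2791 ≈ 4.2243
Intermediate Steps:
z(J, Y) = -3 + J*Y
Q(g, G) = -5*g + G²/3 (Q(g, G) = (-15*g + G*G)/3 = (-15*g + G²)/3 = (G² - 15*g)/3 = -5*g + G²/3)
v = 1310 (v = -2*(-839 - 1*(-184)) = -2*(-839 + 184) = -2*(-655) = 1310)
C(l) = -145 + l² (C(l) = l² - 145 = -145 + l²)
v/C(Q(z(2, 5), 13)) = 1310/(-145 + (-5*(-3 + 2*5) + (⅓)*13²)²) = 1310/(-145 + (-5*(-3 + 10) + (⅓)*169)²) = 1310/(-145 + (-5*7 + 169/3)²) = 1310/(-145 + (-35 + 169/3)²) = 1310/(-145 + (64/3)²) = 1310/(-145 + 4096/9) = 1310/(2791/9) = 1310*(9/2791) = 11790/2791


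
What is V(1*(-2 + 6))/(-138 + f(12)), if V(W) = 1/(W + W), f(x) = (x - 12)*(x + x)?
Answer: -1/1104 ≈ -0.00090580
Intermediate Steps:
f(x) = 2*x*(-12 + x) (f(x) = (-12 + x)*(2*x) = 2*x*(-12 + x))
V(W) = 1/(2*W)
V(1*(-2 + 6))/(-138 + f(12)) = (1/(2*((1*(-2 + 6)))))/(-138 + 2*12*(-12 + 12)) = (1/(2*((1*4))))/(-138 + 2*12*0) = ((1/2)/4)/(-138 + 0) = ((1/2)*(1/4))/(-138) = (1/8)*(-1/138) = -1/1104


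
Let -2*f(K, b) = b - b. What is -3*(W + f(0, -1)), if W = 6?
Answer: -18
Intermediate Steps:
f(K, b) = 0 (f(K, b) = -(b - b)/2 = -½*0 = 0)
-3*(W + f(0, -1)) = -3*(6 + 0) = -3*6 = -18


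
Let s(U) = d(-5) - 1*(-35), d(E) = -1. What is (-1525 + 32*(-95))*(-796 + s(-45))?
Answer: 3478530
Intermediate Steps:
s(U) = 34 (s(U) = -1 - 1*(-35) = -1 + 35 = 34)
(-1525 + 32*(-95))*(-796 + s(-45)) = (-1525 + 32*(-95))*(-796 + 34) = (-1525 - 3040)*(-762) = -4565*(-762) = 3478530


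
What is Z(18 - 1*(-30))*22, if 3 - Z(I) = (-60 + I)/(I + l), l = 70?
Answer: 4026/59 ≈ 68.237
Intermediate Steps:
Z(I) = 3 - (-60 + I)/(70 + I) (Z(I) = 3 - (-60 + I)/(I + 70) = 3 - (-60 + I)/(70 + I))
Z(18 - 1*(-30))*22 = (2*(135 + (18 - 1*(-30)))/(70 + (18 - 1*(-30))))*22 = (2*(135 + (18 + 30))/(70 + (18 + 30)))*22 = (2*(135 + 48)/(70 + 48))*22 = (2*183/118)*22 = (2*(1/118)*183)*22 = (183/59)*22 = 4026/59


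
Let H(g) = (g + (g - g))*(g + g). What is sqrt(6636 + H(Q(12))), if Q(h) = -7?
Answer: sqrt(6734) ≈ 82.061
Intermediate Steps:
H(g) = 2*g**2 (H(g) = (g + 0)*(2*g) = g*(2*g) = 2*g**2)
sqrt(6636 + H(Q(12))) = sqrt(6636 + 2*(-7)**2) = sqrt(6636 + 2*49) = sqrt(6636 + 98) = sqrt(6734)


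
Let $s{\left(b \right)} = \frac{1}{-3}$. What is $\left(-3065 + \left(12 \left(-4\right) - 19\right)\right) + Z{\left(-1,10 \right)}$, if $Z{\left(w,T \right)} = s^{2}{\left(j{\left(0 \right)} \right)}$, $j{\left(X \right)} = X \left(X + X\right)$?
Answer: $- \frac{28187}{9} \approx -3131.9$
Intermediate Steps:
$j{\left(X \right)} = 2 X^{2}$ ($j{\left(X \right)} = X 2 X = 2 X^{2}$)
$s{\left(b \right)} = - \frac{1}{3}$
$Z{\left(w,T \right)} = \frac{1}{9}$ ($Z{\left(w,T \right)} = \left(- \frac{1}{3}\right)^{2} = \frac{1}{9}$)
$\left(-3065 + \left(12 \left(-4\right) - 19\right)\right) + Z{\left(-1,10 \right)} = \left(-3065 + \left(12 \left(-4\right) - 19\right)\right) + \frac{1}{9} = \left(-3065 - 67\right) + \frac{1}{9} = -3132 + \frac{1}{9} = - \frac{28187}{9}$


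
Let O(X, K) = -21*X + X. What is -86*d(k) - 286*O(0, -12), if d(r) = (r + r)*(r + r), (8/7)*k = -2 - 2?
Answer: -4214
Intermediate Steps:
k = -7/2 (k = 7*(-2 - 2)/8 = (7/8)*(-4) = -7/2 ≈ -3.5000)
d(r) = 4*r² (d(r) = (2*r)*(2*r) = 4*r²)
O(X, K) = -20*X
-86*d(k) - 286*O(0, -12) = -344*(-7/2)² - (-5720)*0 = -344*49/4 - 286*0 = -86*49 + 0 = -4214 + 0 = -4214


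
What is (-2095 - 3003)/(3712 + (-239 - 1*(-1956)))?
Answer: -5098/5429 ≈ -0.93903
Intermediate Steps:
(-2095 - 3003)/(3712 + (-239 - 1*(-1956))) = -5098/(3712 + (-239 + 1956)) = -5098/(3712 + 1717) = -5098/5429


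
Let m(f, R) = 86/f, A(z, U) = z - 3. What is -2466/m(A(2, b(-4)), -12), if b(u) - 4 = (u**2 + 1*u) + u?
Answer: 1233/43 ≈ 28.674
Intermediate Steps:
b(u) = 4 + u**2 + 2*u (b(u) = 4 + ((u**2 + 1*u) + u) = 4 + ((u**2 + u) + u) = 4 + ((u + u**2) + u) = 4 + (u**2 + 2*u) = 4 + u**2 + 2*u)
A(z, U) = -3 + z
-2466/m(A(2, b(-4)), -12) = -2466/(86/(-3 + 2)) = -2466/(86/(-1)) = -2466/(86*(-1)) = -2466/(-86) = -2466*(-1/86) = 1233/43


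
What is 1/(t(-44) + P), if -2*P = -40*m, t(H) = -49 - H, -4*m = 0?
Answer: -⅕ ≈ -0.20000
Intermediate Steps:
m = 0 (m = -¼*0 = 0)
P = 0 (P = -(-20)*0 = -½*0 = 0)
1/(t(-44) + P) = 1/((-49 - 1*(-44)) + 0) = 1/((-49 + 44) + 0) = 1/(-5 + 0) = 1/(-5) = -⅕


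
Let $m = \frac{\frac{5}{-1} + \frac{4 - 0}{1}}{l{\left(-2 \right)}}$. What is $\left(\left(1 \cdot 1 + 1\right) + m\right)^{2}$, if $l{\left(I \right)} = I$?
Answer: $\frac{25}{4} \approx 6.25$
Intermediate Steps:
$m = \frac{1}{2}$ ($m = \frac{\frac{5}{-1} + \frac{4 - 0}{1}}{-2} = \left(5 \left(-1\right) + \left(4 + 0\right) 1\right) \left(- \frac{1}{2}\right) = \left(-5 + 4 \cdot 1\right) \left(- \frac{1}{2}\right) = \left(-5 + 4\right) \left(- \frac{1}{2}\right) = \left(-1\right) \left(- \frac{1}{2}\right) = \frac{1}{2} \approx 0.5$)
$\left(\left(1 \cdot 1 + 1\right) + m\right)^{2} = \left(\left(1 \cdot 1 + 1\right) + \frac{1}{2}\right)^{2} = \left(\left(1 + 1\right) + \frac{1}{2}\right)^{2} = \left(2 + \frac{1}{2}\right)^{2} = \left(\frac{5}{2}\right)^{2} = \frac{25}{4}$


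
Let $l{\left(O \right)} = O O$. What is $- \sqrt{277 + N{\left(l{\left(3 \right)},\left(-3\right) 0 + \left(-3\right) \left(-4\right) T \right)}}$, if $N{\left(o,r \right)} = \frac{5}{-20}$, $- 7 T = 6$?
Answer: $- \frac{3 \sqrt{123}}{2} \approx -16.636$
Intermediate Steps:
$T = - \frac{6}{7}$ ($T = \left(- \frac{1}{7}\right) 6 = - \frac{6}{7} \approx -0.85714$)
$l{\left(O \right)} = O^{2}$
$N{\left(o,r \right)} = - \frac{1}{4}$ ($N{\left(o,r \right)} = 5 \left(- \frac{1}{20}\right) = - \frac{1}{4}$)
$- \sqrt{277 + N{\left(l{\left(3 \right)},\left(-3\right) 0 + \left(-3\right) \left(-4\right) T \right)}} = - \sqrt{277 - \frac{1}{4}} = - \sqrt{\frac{1107}{4}} = - \frac{3 \sqrt{123}}{2}$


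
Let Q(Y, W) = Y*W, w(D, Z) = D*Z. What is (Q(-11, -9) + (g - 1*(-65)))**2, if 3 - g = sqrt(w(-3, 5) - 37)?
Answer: 27837 - 668*I*sqrt(13) ≈ 27837.0 - 2408.5*I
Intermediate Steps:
g = 3 - 2*I*sqrt(13) (g = 3 - sqrt(-3*5 - 37) = 3 - sqrt(-15 - 37) = 3 - sqrt(-52) = 3 - 2*I*sqrt(13) ≈ 3.0 - 7.2111*I)
Q(Y, W) = W*Y
(Q(-11, -9) + (g - 1*(-65)))**2 = (-9*(-11) + ((3 - 2*I*sqrt(13)) - 1*(-65)))**2 = (99 + ((3 - 2*I*sqrt(13)) + 65))**2 = (99 + (68 - 2*I*sqrt(13)))**2 = (167 - 2*I*sqrt(13))**2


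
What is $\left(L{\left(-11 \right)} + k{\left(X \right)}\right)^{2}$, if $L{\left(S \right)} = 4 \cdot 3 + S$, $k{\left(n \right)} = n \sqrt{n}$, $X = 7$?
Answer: $344 + 14 \sqrt{7} \approx 381.04$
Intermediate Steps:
$k{\left(n \right)} = n^{\frac{3}{2}}$
$L{\left(S \right)} = 12 + S$
$\left(L{\left(-11 \right)} + k{\left(X \right)}\right)^{2} = \left(\left(12 - 11\right) + 7^{\frac{3}{2}}\right)^{2} = \left(1 + 7 \sqrt{7}\right)^{2}$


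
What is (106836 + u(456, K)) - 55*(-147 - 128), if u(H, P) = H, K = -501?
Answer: 122417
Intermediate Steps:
(106836 + u(456, K)) - 55*(-147 - 128) = (106836 + 456) - 55*(-147 - 128) = 107292 - 55*(-275) = 107292 + 15125 = 122417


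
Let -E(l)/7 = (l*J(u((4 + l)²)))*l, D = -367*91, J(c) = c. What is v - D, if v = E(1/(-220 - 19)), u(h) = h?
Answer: 108968013799302/3262808641 ≈ 33397.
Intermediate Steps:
D = -33397
E(l) = -7*l²*(4 + l)² (E(l) = -7*l*(4 + l)²*l = -7*l²*(4 + l)²)
v = -6384175/3262808641 (v = -7*(1/(-220 - 19))²*(4 + 1/(-220 - 19))² = -7*(1/(-239))²*(4 + 1/(-239))² = -7*(-1/239)²*(4 - 1/239)² = -7*1/57121*(955/239)² = -7*1/57121*912025/57121 = -6384175/3262808641 ≈ -0.0019566)
v - D = -6384175/3262808641 - 1*(-33397) = -6384175/3262808641 + 33397 = 108968013799302/3262808641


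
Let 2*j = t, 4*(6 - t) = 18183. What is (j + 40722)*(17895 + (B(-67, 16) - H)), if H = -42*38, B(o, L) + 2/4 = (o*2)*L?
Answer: 10672156581/16 ≈ 6.6701e+8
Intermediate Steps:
B(o, L) = -½ + 2*L*o (B(o, L) = -½ + (o*2)*L = -½ + (2*o)*L = -½ + 2*L*o)
t = -18159/4 (t = 6 - ¼*18183 = 6 - 18183/4 = -18159/4 ≈ -4539.8)
H = -1596
j = -18159/8 (j = (½)*(-18159/4) = -18159/8 ≈ -2269.9)
(j + 40722)*(17895 + (B(-67, 16) - H)) = (-18159/8 + 40722)*(17895 + ((-½ + 2*16*(-67)) - 1*(-1596))) = 307617*(17895 + ((-½ - 2144) + 1596))/8 = 307617*(17895 + (-4289/2 + 1596))/8 = 307617*(17895 - 1097/2)/8 = (307617/8)*(34693/2) = 10672156581/16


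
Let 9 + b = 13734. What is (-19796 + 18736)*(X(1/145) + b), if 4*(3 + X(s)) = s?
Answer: -421814333/29 ≈ -1.4545e+7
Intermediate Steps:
X(s) = -3 + s/4
b = 13725 (b = -9 + 13734 = 13725)
(-19796 + 18736)*(X(1/145) + b) = (-19796 + 18736)*((-3 + (¼)/145) + 13725) = -1060*((-3 + (¼)*(1/145)) + 13725) = -1060*((-3 + 1/580) + 13725) = -1060*(-1739/580 + 13725) = -1060*7958761/580 = -421814333/29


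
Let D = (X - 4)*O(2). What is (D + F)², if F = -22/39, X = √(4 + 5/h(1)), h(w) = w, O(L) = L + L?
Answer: 31684/1521 ≈ 20.831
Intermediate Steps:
O(L) = 2*L
X = 3 (X = √(4 + 5/1) = √(4 + 5*1) = √(4 + 5) = √9 = 3)
F = -22/39 (F = -22*1/39 = -22/39 ≈ -0.56410)
D = -4 (D = (3 - 4)*(2*2) = -1*4 = -4)
(D + F)² = (-4 - 22/39)² = (-178/39)² = 31684/1521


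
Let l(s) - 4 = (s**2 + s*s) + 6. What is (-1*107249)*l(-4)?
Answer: -4504458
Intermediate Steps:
l(s) = 10 + 2*s**2 (l(s) = 4 + ((s**2 + s*s) + 6) = 4 + ((s**2 + s**2) + 6) = 4 + (2*s**2 + 6) = 4 + (6 + 2*s**2) = 10 + 2*s**2)
(-1*107249)*l(-4) = (-1*107249)*(10 + 2*(-4)**2) = -107249*(10 + 2*16) = -107249*(10 + 32) = -107249*42 = -4504458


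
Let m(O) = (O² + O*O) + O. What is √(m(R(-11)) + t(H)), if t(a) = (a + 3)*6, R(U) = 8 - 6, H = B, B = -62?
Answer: 2*I*√86 ≈ 18.547*I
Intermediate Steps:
H = -62
R(U) = 2
m(O) = O + 2*O² (m(O) = (O² + O²) + O = 2*O² + O = O + 2*O²)
t(a) = 18 + 6*a (t(a) = (3 + a)*6 = 18 + 6*a)
√(m(R(-11)) + t(H)) = √(2*(1 + 2*2) + (18 + 6*(-62))) = √(2*(1 + 4) + (18 - 372)) = √(2*5 - 354) = √(10 - 354) = √(-344) = 2*I*√86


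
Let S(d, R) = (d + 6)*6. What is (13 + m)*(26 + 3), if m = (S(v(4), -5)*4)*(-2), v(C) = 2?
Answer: -10759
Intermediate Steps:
S(d, R) = 36 + 6*d (S(d, R) = (6 + d)*6 = 36 + 6*d)
m = -384 (m = ((36 + 6*2)*4)*(-2) = ((36 + 12)*4)*(-2) = (48*4)*(-2) = 192*(-2) = -384)
(13 + m)*(26 + 3) = (13 - 384)*(26 + 3) = -371*29 = -10759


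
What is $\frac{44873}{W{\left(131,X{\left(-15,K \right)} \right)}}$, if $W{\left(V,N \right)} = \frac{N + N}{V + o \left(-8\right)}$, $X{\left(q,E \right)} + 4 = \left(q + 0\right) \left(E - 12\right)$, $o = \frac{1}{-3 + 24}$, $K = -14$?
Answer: $\frac{123086639}{16212} \approx 7592.3$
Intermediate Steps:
$o = \frac{1}{21} \approx 0.047619$
$X{\left(q,E \right)} = -4 + q \left(-12 + E\right)$ ($X{\left(q,E \right)} = -4 + \left(q + 0\right) \left(E - 12\right) = -4 + q \left(-12 + E\right)$)
$W{\left(V,N \right)} = \frac{2 N}{- \frac{8}{21} + V}$ ($W{\left(V,N \right)} = \frac{N + N}{V + \frac{1}{21} \left(-8\right)} = \frac{2 N}{V - \frac{8}{21}} = \frac{2 N}{- \frac{8}{21} + V}$)
$\frac{44873}{W{\left(131,X{\left(-15,K \right)} \right)}} = \frac{44873}{42 \left(-4 - -180 - -210\right) \frac{1}{-8 + 21 \cdot 131}} = \frac{44873}{42 \left(-4 + 180 + 210\right) \frac{1}{-8 + 2751}} = \frac{44873}{42 \cdot 386 \cdot \frac{1}{2743}} = \frac{44873}{\frac{16212}{2743}} = 44873 \cdot \frac{2743}{16212} = \frac{123086639}{16212}$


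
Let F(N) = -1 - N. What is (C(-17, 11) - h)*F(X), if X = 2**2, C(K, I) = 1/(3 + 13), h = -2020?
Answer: -161605/16 ≈ -10100.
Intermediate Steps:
C(K, I) = 1/16
X = 4
(C(-17, 11) - h)*F(X) = (1/16 - 1*(-2020))*(-1 - 1*4) = (1/16 + 2020)*(-1 - 4) = (32321/16)*(-5) = -161605/16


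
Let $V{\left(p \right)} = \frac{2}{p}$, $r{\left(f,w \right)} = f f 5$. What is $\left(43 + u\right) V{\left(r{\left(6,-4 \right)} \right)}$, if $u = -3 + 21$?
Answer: $\frac{61}{90} \approx 0.67778$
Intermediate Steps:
$r{\left(f,w \right)} = 5 f^{2}$ ($r{\left(f,w \right)} = f^{2} \cdot 5 = 5 f^{2}$)
$u = 18$
$\left(43 + u\right) V{\left(r{\left(6,-4 \right)} \right)} = \left(43 + 18\right) \frac{2}{5 \cdot 6^{2}} = 61 \frac{2}{5 \cdot 36} = 61 \cdot \frac{2}{180} = 61 \cdot 2 \cdot \frac{1}{180} = 61 \cdot \frac{1}{90} = \frac{61}{90}$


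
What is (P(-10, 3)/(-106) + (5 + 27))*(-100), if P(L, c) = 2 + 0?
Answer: -169500/53 ≈ -3198.1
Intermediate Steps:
P(L, c) = 2
(P(-10, 3)/(-106) + (5 + 27))*(-100) = (2/(-106) + (5 + 27))*(-100) = (2*(-1/106) + 32)*(-100) = (-1/53 + 32)*(-100) = (1695/53)*(-100) = -169500/53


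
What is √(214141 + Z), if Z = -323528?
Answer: I*√109387 ≈ 330.74*I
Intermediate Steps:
√(214141 + Z) = √(214141 - 323528) = √(-109387) = I*√109387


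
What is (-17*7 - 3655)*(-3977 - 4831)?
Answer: 33241392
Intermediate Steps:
(-17*7 - 3655)*(-3977 - 4831) = (-119 - 3655)*(-8808) = -3774*(-8808) = 33241392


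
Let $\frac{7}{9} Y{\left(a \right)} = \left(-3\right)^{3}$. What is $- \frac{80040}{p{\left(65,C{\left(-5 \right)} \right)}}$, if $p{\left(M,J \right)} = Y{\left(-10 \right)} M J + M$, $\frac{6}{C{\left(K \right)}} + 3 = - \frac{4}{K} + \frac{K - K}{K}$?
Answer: $- \frac{1232616}{95771} \approx -12.87$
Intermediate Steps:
$C{\left(K \right)} = \frac{6}{-3 - \frac{4}{K}}$ ($C{\left(K \right)} = \frac{6}{-3 + \left(- \frac{4}{K} + \frac{K - K}{K}\right)} = \frac{6}{-3 + \left(- \frac{4}{K} + \frac{0}{K}\right)} = \frac{6}{-3 + \left(- \frac{4}{K} + 0\right)} = \frac{6}{-3 - \frac{4}{K}}$)
$Y{\left(a \right)} = - \frac{243}{7}$ ($Y{\left(a \right)} = \frac{9 \left(-3\right)^{3}}{7} = \frac{9}{7} \left(-27\right) = - \frac{243}{7}$)
$p{\left(M,J \right)} = M - \frac{243 J M}{7}$ ($p{\left(M,J \right)} = - \frac{243 M}{7} J + M = - \frac{243 J M}{7} + M = M - \frac{243 J M}{7}$)
$- \frac{80040}{p{\left(65,C{\left(-5 \right)} \right)}} = - \frac{80040}{\frac{1}{7} \cdot 65 \left(7 - 243 \left(\left(-6\right) \left(-5\right) \frac{1}{4 + 3 \left(-5\right)}\right)\right)} = - \frac{80040}{\frac{1}{7} \cdot 65 \left(7 - 243 \left(\left(-6\right) \left(-5\right) \frac{1}{4 - 15}\right)\right)} = - \frac{80040}{\frac{1}{7} \cdot 65 \left(7 - 243 \left(\left(-6\right) \left(-5\right) \frac{1}{-11}\right)\right)} = - \frac{80040}{\frac{1}{7} \cdot 65 \left(7 - 243 \left(\left(-6\right) \left(-5\right) \left(- \frac{1}{11}\right)\right)\right)} = - \frac{80040}{\frac{1}{7} \cdot 65 \left(7 - - \frac{7290}{11}\right)} = - \frac{80040}{\frac{1}{7} \cdot 65 \left(7 + \frac{7290}{11}\right)} = - \frac{80040}{\frac{1}{7} \cdot 65 \cdot \frac{7367}{11}} = - \frac{80040}{\frac{478855}{77}} = \left(-80040\right) \frac{77}{478855} = - \frac{1232616}{95771}$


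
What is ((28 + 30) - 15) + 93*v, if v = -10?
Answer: -887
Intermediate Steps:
((28 + 30) - 15) + 93*v = ((28 + 30) - 15) + 93*(-10) = (58 - 15) - 930 = 43 - 930 = -887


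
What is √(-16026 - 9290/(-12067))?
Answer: 2*I*√583368411571/12067 ≈ 126.59*I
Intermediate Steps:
√(-16026 - 9290/(-12067)) = √(-16026 - 9290*(-1/12067)) = √(-16026 + 9290/12067) = √(-193376452/12067) = 2*I*√583368411571/12067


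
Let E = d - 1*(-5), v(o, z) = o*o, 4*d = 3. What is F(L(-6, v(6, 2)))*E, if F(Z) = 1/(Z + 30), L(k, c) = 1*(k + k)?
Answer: 23/72 ≈ 0.31944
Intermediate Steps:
d = ¾ (d = (¼)*3 = ¾ ≈ 0.75000)
v(o, z) = o²
L(k, c) = 2*k (L(k, c) = 1*(2*k) = 2*k)
E = 23/4 (E = ¾ - 1*(-5) = ¾ + 5 = 23/4 ≈ 5.7500)
F(Z) = 1/(30 + Z)
F(L(-6, v(6, 2)))*E = (23/4)/(30 + 2*(-6)) = (23/4)/(30 - 12) = (23/4)/18 = (1/18)*(23/4) = 23/72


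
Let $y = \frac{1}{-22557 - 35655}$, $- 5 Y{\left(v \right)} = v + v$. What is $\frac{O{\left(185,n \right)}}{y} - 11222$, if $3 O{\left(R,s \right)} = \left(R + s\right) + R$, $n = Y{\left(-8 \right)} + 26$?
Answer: $- \frac{38786494}{5} \approx -7.7573 \cdot 10^{6}$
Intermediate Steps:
$Y{\left(v \right)} = - \frac{2 v}{5}$ ($Y{\left(v \right)} = - \frac{v + v}{5} = - \frac{2 v}{5}$)
$n = \frac{146}{5}$ ($n = \left(- \frac{2}{5}\right) \left(-8\right) + 26 = \frac{16}{5} + 26 = \frac{146}{5} \approx 29.2$)
$O{\left(R,s \right)} = \frac{s}{3} + \frac{2 R}{3}$ ($O{\left(R,s \right)} = \frac{\left(R + s\right) + R}{3} = \frac{s + 2 R}{3} = \frac{s}{3} + \frac{2 R}{3}$)
$y = - \frac{1}{58212}$ ($y = \frac{1}{-58212} = - \frac{1}{58212} \approx -1.7179 \cdot 10^{-5}$)
$\frac{O{\left(185,n \right)}}{y} - 11222 = \frac{\frac{1}{3} \cdot \frac{146}{5} + \frac{2}{3} \cdot 185}{- \frac{1}{58212}} - 11222 = \left(\frac{146}{15} + \frac{370}{3}\right) \left(-58212\right) - 11222 = \frac{1996}{15} \left(-58212\right) - 11222 = - \frac{38730384}{5} - 11222 = - \frac{38786494}{5}$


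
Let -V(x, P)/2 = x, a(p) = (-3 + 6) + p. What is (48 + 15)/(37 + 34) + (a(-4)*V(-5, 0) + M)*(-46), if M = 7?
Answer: 9861/71 ≈ 138.89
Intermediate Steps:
a(p) = 3 + p
V(x, P) = -2*x
(48 + 15)/(37 + 34) + (a(-4)*V(-5, 0) + M)*(-46) = (48 + 15)/(37 + 34) + ((3 - 4)*(-2*(-5)) + 7)*(-46) = 63/71 + (-1*10 + 7)*(-46) = 63*(1/71) + (-10 + 7)*(-46) = 63/71 - 3*(-46) = 63/71 + 138 = 9861/71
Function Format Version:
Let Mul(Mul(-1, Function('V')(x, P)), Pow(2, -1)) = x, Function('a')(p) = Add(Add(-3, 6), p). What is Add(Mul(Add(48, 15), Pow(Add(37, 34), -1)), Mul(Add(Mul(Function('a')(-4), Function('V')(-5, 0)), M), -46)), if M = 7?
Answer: Rational(9861, 71) ≈ 138.89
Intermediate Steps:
Function('a')(p) = Add(3, p)
Function('V')(x, P) = Mul(-2, x)
Add(Mul(Add(48, 15), Pow(Add(37, 34), -1)), Mul(Add(Mul(Function('a')(-4), Function('V')(-5, 0)), M), -46)) = Add(Mul(Add(48, 15), Pow(Add(37, 34), -1)), Mul(Add(Mul(Add(3, -4), Mul(-2, -5)), 7), -46)) = Add(Mul(63, Pow(71, -1)), Mul(Add(Mul(-1, 10), 7), -46)) = Add(Mul(63, Rational(1, 71)), Mul(Add(-10, 7), -46)) = Add(Rational(63, 71), Mul(-3, -46)) = Add(Rational(63, 71), 138) = Rational(9861, 71)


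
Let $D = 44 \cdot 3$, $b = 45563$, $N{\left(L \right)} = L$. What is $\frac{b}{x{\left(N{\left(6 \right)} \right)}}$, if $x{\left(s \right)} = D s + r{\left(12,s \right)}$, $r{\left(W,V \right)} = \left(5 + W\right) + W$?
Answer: $\frac{45563}{821} \approx 55.497$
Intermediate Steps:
$r{\left(W,V \right)} = 5 + 2 W$
$D = 132$
$x{\left(s \right)} = 29 + 132 s$ ($x{\left(s \right)} = 132 s + \left(5 + 2 \cdot 12\right) = 132 s + \left(5 + 24\right) = 132 s + 29 = 29 + 132 s$)
$\frac{b}{x{\left(N{\left(6 \right)} \right)}} = \frac{45563}{29 + 132 \cdot 6} = \frac{45563}{29 + 792} = \frac{45563}{821}$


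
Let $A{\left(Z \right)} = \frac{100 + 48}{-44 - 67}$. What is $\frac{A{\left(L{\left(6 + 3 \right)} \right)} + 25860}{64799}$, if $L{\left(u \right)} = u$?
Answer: $\frac{77576}{194397} \approx 0.39906$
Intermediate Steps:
$A{\left(Z \right)} = - \frac{4}{3}$ ($A{\left(Z \right)} = \frac{148}{-111} = 148 \left(- \frac{1}{111}\right) = - \frac{4}{3}$)
$\frac{A{\left(L{\left(6 + 3 \right)} \right)} + 25860}{64799} = \frac{- \frac{4}{3} + 25860}{64799} = \frac{77576}{3} \cdot \frac{1}{64799} = \frac{77576}{194397}$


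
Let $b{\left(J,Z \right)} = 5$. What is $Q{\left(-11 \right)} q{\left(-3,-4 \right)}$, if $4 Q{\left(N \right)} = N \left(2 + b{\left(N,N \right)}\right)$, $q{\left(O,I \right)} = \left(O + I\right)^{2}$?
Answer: $- \frac{3773}{4} \approx -943.25$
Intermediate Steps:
$q{\left(O,I \right)} = \left(I + O\right)^{2}$
$Q{\left(N \right)} = \frac{7 N}{4}$ ($Q{\left(N \right)} = \frac{N \left(2 + 5\right)}{4} = \frac{N 7}{4} = \frac{7 N}{4}$)
$Q{\left(-11 \right)} q{\left(-3,-4 \right)} = \frac{7}{4} \left(-11\right) \left(-4 - 3\right)^{2} = - \frac{77 \left(-7\right)^{2}}{4} = \left(- \frac{77}{4}\right) 49 = - \frac{3773}{4}$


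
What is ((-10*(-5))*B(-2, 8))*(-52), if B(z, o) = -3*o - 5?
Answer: 75400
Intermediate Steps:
B(z, o) = -5 - 3*o
((-10*(-5))*B(-2, 8))*(-52) = ((-10*(-5))*(-5 - 3*8))*(-52) = (50*(-5 - 24))*(-52) = (50*(-29))*(-52) = -1450*(-52) = 75400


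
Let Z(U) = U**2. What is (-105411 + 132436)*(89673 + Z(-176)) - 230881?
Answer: 3260308344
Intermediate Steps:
(-105411 + 132436)*(89673 + Z(-176)) - 230881 = (-105411 + 132436)*(89673 + (-176)**2) - 230881 = 27025*(89673 + 30976) - 230881 = 27025*120649 - 230881 = 3260539225 - 230881 = 3260308344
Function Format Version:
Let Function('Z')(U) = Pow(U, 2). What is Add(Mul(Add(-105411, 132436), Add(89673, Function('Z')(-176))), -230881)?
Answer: 3260308344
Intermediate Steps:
Add(Mul(Add(-105411, 132436), Add(89673, Function('Z')(-176))), -230881) = Add(Mul(Add(-105411, 132436), Add(89673, Pow(-176, 2))), -230881) = Add(Mul(27025, Add(89673, 30976)), -230881) = Add(Mul(27025, 120649), -230881) = Add(3260539225, -230881) = 3260308344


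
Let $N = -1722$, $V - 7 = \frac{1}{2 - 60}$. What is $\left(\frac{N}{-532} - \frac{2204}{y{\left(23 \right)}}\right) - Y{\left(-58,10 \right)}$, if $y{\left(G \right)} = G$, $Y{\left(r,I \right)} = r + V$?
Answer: $- \frac{526842}{12673} \approx -41.572$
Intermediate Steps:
$V = \frac{405}{58}$ ($V = 7 + \frac{1}{2 - 60} = 7 + \frac{1}{-58} = 7 - \frac{1}{58} = \frac{405}{58} \approx 6.9828$)
$Y{\left(r,I \right)} = \frac{405}{58} + r$ ($Y{\left(r,I \right)} = r + \frac{405}{58} = \frac{405}{58} + r$)
$\left(\frac{N}{-532} - \frac{2204}{y{\left(23 \right)}}\right) - Y{\left(-58,10 \right)} = \left(- \frac{1722}{-532} - \frac{2204}{23}\right) - \left(\frac{405}{58} - 58\right) = \left(\left(-1722\right) \left(- \frac{1}{532}\right) - \frac{2204}{23}\right) - - \frac{2959}{58} = \left(\frac{123}{38} - \frac{2204}{23}\right) + \frac{2959}{58} = - \frac{80923}{874} + \frac{2959}{58} = - \frac{526842}{12673}$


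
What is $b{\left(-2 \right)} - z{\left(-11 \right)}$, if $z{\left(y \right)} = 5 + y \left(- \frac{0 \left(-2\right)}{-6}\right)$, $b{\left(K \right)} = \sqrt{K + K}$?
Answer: $-5 + 2 i \approx -5.0 + 2.0 i$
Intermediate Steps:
$b{\left(K \right)} = \sqrt{2} \sqrt{K}$ ($b{\left(K \right)} = \sqrt{2 K} = \sqrt{2} \sqrt{K}$)
$z{\left(y \right)} = 5$ ($z{\left(y \right)} = 5 + y \left(- \frac{0 \left(-1\right)}{6}\right) = 5 + y \left(\left(-1\right) 0\right) = 5 + y 0 = 5 + 0 = 5$)
$b{\left(-2 \right)} - z{\left(-11 \right)} = \sqrt{2} \sqrt{-2} - 5 = \sqrt{2} i \sqrt{2} - 5 = 2 i - 5 = -5 + 2 i$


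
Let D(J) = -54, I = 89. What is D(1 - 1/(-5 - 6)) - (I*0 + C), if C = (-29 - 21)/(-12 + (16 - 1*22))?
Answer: -511/9 ≈ -56.778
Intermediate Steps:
C = 25/9 (C = -50/(-12 + (16 - 22)) = -50/(-12 - 6) = -50/(-18) = -50*(-1/18) = 25/9 ≈ 2.7778)
D(1 - 1/(-5 - 6)) - (I*0 + C) = -54 - (89*0 + 25/9) = -54 - (0 + 25/9) = -54 - 1*25/9 = -54 - 25/9 = -511/9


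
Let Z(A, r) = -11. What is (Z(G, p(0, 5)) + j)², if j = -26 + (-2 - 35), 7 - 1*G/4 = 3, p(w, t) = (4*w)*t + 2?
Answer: 5476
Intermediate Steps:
p(w, t) = 2 + 4*t*w (p(w, t) = 4*t*w + 2 = 2 + 4*t*w)
G = 16 (G = 28 - 4*3 = 28 - 12 = 16)
j = -63 (j = -26 - 37 = -63)
(Z(G, p(0, 5)) + j)² = (-11 - 63)² = (-74)² = 5476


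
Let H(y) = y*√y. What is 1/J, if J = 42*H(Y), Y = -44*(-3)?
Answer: √33/365904 ≈ 1.5700e-5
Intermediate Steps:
Y = 132 (Y = -11*(-12) = 132)
H(y) = y^(3/2)
J = 11088*√33 (J = 42*132^(3/2) = 42*(264*√33) = 11088*√33 ≈ 63696.)
1/J = 1/(11088*√33) = √33/365904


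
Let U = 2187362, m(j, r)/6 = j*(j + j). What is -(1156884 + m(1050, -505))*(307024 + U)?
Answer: -35886442033224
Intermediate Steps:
m(j, r) = 12*j**2 (m(j, r) = 6*(j*(j + j)) = 6*(j*(2*j)) = 6*(2*j**2) = 12*j**2)
-(1156884 + m(1050, -505))*(307024 + U) = -(1156884 + 12*1050**2)*(307024 + 2187362) = -(1156884 + 12*1102500)*2494386 = -(1156884 + 13230000)*2494386 = -14386884*2494386 = -1*35886442033224 = -35886442033224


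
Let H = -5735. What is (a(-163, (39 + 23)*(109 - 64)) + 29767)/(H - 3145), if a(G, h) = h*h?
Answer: -7813867/8880 ≈ -879.94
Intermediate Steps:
a(G, h) = h**2
(a(-163, (39 + 23)*(109 - 64)) + 29767)/(H - 3145) = (((39 + 23)*(109 - 64))**2 + 29767)/(-5735 - 3145) = ((62*45)**2 + 29767)/(-8880) = (2790**2 + 29767)*(-1/8880) = (7784100 + 29767)*(-1/8880) = 7813867*(-1/8880) = -7813867/8880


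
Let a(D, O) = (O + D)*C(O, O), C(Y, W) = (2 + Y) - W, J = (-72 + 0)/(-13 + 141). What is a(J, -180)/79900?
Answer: -2889/639200 ≈ -0.0045197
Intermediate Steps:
J = -9/16 (J = -72/128 = -72*1/128 = -9/16 ≈ -0.56250)
C(Y, W) = 2 + Y - W
a(D, O) = 2*D + 2*O (a(D, O) = (O + D)*(2 + O - O) = (D + O)*2 = 2*D + 2*O)
a(J, -180)/79900 = (2*(-9/16) + 2*(-180))/79900 = (-9/8 - 360)*(1/79900) = -2889/8*1/79900 = -2889/639200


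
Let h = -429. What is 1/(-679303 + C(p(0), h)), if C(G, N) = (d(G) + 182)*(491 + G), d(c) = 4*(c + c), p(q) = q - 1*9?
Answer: -1/626283 ≈ -1.5967e-6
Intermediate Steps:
p(q) = -9 + q (p(q) = q - 9 = -9 + q)
d(c) = 8*c (d(c) = 4*(2*c) = 8*c)
C(G, N) = (182 + 8*G)*(491 + G) (C(G, N) = (8*G + 182)*(491 + G) = (182 + 8*G)*(491 + G))
1/(-679303 + C(p(0), h)) = 1/(-679303 + (89362 + 8*(-9 + 0)**2 + 4110*(-9 + 0))) = 1/(-679303 + (89362 + 8*(-9)**2 + 4110*(-9))) = 1/(-679303 + (89362 + 8*81 - 36990)) = 1/(-679303 + (89362 + 648 - 36990)) = 1/(-679303 + 53020) = 1/(-626283) = -1/626283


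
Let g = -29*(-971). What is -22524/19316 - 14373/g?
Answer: -227970546/135979811 ≈ -1.6765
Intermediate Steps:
g = 28159
-22524/19316 - 14373/g = -22524/19316 - 14373/28159 = -22524*1/19316 - 14373*1/28159 = -5631/4829 - 14373/28159 = -227970546/135979811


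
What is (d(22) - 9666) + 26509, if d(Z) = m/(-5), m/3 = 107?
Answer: 83894/5 ≈ 16779.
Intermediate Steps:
m = 321 (m = 3*107 = 321)
d(Z) = -321/5 (d(Z) = 321/(-5) = 321*(-⅕) = -321/5)
(d(22) - 9666) + 26509 = (-321/5 - 9666) + 26509 = -48651/5 + 26509 = 83894/5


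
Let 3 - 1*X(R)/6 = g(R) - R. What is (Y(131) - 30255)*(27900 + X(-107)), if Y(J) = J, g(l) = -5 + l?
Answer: -841905552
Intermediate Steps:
X(R) = 48 (X(R) = 18 - 6*((-5 + R) - R) = 18 - 6*(-5) = 18 + 30 = 48)
(Y(131) - 30255)*(27900 + X(-107)) = (131 - 30255)*(27900 + 48) = -30124*27948 = -841905552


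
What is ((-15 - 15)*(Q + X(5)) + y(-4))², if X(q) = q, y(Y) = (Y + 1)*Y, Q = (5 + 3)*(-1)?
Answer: 10404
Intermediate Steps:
Q = -8 (Q = 8*(-1) = -8)
y(Y) = Y*(1 + Y) (y(Y) = (1 + Y)*Y = Y*(1 + Y))
((-15 - 15)*(Q + X(5)) + y(-4))² = ((-15 - 15)*(-8 + 5) - 4*(1 - 4))² = (-30*(-3) - 4*(-3))² = (90 + 12)² = 102² = 10404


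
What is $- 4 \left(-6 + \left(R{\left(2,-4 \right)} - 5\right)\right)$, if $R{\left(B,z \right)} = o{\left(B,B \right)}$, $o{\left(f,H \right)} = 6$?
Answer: $20$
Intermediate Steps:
$R{\left(B,z \right)} = 6$
$- 4 \left(-6 + \left(R{\left(2,-4 \right)} - 5\right)\right) = - 4 \left(-6 + \left(6 - 5\right)\right) = - 4 \left(-6 + 1\right) = \left(-4\right) \left(-5\right) = 20$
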